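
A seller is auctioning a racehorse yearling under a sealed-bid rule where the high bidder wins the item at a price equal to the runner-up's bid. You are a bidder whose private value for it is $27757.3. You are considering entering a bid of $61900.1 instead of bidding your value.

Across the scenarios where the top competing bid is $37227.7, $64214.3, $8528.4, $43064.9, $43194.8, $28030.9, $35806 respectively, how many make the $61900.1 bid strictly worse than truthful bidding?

The deviation hurts exactly when the highest competing bid lies strictly between $27757.3 and $61900.1 — overbidding then wins at a price above your value.
$37227.7: inside the interval → strictly worse (loss $9470.4).
$64214.3: above both → same outcome either way.
$8528.4: below both → same outcome either way.
$43064.9: inside the interval → strictly worse (loss $15307.6).
$43194.8: inside the interval → strictly worse (loss $15437.5).
$28030.9: inside the interval → strictly worse (loss $273.6).
$35806: inside the interval → strictly worse (loss $8048.7).
Count: 5.

5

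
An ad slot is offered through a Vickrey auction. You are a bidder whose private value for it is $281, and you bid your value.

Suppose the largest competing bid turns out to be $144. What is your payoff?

$137

Your bid $281 exceeds the highest competing bid $144, so you win.
In a second-price auction the winner pays the second-highest bid, $144.
Payoff = value − price = $281 − $144 = $137.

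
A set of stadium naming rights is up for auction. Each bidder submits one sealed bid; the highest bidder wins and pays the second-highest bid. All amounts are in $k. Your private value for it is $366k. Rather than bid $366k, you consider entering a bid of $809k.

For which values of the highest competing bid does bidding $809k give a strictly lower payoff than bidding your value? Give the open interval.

If the competing bid is below $366k, both bids win at the same price — no difference.
If it is above $809k, both bids lose — no difference.
If it lies strictly between $366k and $809k, bidding your value loses (payoff 0) while bidding $809k wins at a price above your value (payoff negative).
So the deviation strictly hurts on the open interval ($366k, $809k).

($366k, $809k)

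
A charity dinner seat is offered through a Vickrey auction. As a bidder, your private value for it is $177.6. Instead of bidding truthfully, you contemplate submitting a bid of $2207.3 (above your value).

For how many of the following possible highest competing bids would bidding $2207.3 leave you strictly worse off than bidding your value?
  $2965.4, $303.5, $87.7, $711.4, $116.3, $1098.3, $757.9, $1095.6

The deviation hurts exactly when the highest competing bid lies strictly between $177.6 and $2207.3 — overbidding then wins at a price above your value.
$2965.4: above both → same outcome either way.
$303.5: inside the interval → strictly worse (loss $125.9).
$87.7: below both → same outcome either way.
$711.4: inside the interval → strictly worse (loss $533.8).
$116.3: below both → same outcome either way.
$1098.3: inside the interval → strictly worse (loss $920.7).
$757.9: inside the interval → strictly worse (loss $580.3).
$1095.6: inside the interval → strictly worse (loss $918).
Count: 5.

5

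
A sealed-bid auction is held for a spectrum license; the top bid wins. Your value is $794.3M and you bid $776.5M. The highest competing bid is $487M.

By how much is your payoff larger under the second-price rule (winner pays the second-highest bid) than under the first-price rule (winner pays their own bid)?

$289.5M

You have the highest bid, so you win under either rule.
Second-price: pay $487M → payoff $307.3M.
First-price: pay your own bid $776.5M → payoff $17.8M.
Difference = $307.3M − ($17.8M) = $289.5M.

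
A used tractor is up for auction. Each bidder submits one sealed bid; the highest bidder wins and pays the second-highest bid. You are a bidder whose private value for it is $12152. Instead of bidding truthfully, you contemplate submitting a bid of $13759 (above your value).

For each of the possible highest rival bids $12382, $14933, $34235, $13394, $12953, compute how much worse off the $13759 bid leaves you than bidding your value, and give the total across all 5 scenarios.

The deviation costs you only when the competing bid falls strictly between $12152 and $13759; elsewhere both bids give the same outcome.
$12382: truthful payoff $0, deviation payoff −$230 → loss $230.
$14933: outcomes coincide → loss $0.
$34235: outcomes coincide → loss $0.
$13394: truthful payoff $0, deviation payoff −$1242 → loss $1242.
$12953: truthful payoff $0, deviation payoff −$801 → loss $801.
Total loss = $230 + $1242 + $801 = $2273.

$2273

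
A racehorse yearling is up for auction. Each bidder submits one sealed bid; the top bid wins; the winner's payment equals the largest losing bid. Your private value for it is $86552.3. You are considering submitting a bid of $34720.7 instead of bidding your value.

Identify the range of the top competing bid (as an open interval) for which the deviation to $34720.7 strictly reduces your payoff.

($34720.7, $86552.3)

If the competing bid is below $34720.7, both bids win at the same price — no difference.
If it is above $86552.3, both bids lose — no difference.
If it lies strictly between $34720.7 and $86552.3, bidding your value wins at a price below your value (positive payoff) while bidding $34720.7 loses (payoff 0).
So the deviation strictly hurts on the open interval ($34720.7, $86552.3).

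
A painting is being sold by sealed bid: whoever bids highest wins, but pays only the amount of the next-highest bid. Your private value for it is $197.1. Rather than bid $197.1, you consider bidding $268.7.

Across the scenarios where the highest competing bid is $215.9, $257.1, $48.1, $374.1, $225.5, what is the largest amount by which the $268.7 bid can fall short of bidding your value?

$60

$215.9: truthful gives $0, deviation gives −$18.8 → loss $18.8.
$257.1: truthful gives $0, deviation gives −$60 → loss $60.
$48.1: same outcome either way → loss $0.
$374.1: same outcome either way → loss $0.
$225.5: truthful gives $0, deviation gives −$28.4 → loss $28.4.
Maximum loss: $60.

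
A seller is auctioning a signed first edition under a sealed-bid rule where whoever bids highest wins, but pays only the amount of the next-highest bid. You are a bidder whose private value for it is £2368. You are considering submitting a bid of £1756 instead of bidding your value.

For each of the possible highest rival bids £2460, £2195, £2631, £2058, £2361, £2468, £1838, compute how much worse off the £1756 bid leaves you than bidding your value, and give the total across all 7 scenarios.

£1020

The deviation costs you only when the competing bid falls strictly between £1756 and £2368; elsewhere both bids give the same outcome.
£2460: outcomes coincide → loss £0.
£2195: truthful payoff £173, deviation payoff £0 → loss £173.
£2631: outcomes coincide → loss £0.
£2058: truthful payoff £310, deviation payoff £0 → loss £310.
£2361: truthful payoff £7, deviation payoff £0 → loss £7.
£2468: outcomes coincide → loss £0.
£1838: truthful payoff £530, deviation payoff £0 → loss £530.
Total loss = £173 + £310 + £7 + £530 = £1020.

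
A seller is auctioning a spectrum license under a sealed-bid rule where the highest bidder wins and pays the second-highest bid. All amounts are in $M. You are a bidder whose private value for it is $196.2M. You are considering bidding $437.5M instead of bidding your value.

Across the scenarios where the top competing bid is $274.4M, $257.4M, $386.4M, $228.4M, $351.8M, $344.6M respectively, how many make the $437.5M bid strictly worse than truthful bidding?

6

The deviation hurts exactly when the highest competing bid lies strictly between $196.2M and $437.5M — overbidding then wins at a price above your value.
$274.4M: inside the interval → strictly worse (loss $78.2M).
$257.4M: inside the interval → strictly worse (loss $61.2M).
$386.4M: inside the interval → strictly worse (loss $190.2M).
$228.4M: inside the interval → strictly worse (loss $32.2M).
$351.8M: inside the interval → strictly worse (loss $155.6M).
$344.6M: inside the interval → strictly worse (loss $148.4M).
Count: 6.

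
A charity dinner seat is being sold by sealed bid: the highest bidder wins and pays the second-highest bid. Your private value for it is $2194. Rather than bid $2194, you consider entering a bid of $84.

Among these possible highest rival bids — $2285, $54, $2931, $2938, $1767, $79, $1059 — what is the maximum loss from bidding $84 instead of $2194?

$2285: same outcome either way → loss $0.
$54: same outcome either way → loss $0.
$2931: same outcome either way → loss $0.
$2938: same outcome either way → loss $0.
$1767: truthful gives $427, deviation gives $0 → loss $427.
$79: same outcome either way → loss $0.
$1059: truthful gives $1135, deviation gives $0 → loss $1135.
Maximum loss: $1135.

$1135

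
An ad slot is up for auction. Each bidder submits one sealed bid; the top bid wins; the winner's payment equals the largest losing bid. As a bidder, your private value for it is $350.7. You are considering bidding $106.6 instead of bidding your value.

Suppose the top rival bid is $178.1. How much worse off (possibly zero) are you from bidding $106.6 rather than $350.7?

Bidding your value $350.7: you win (since $350.7 > $178.1) and pay $178.1. Payoff $172.6.
Bidding $106.6: you lose. Payoff $0.
The competing bid $178.1 lies between your shaded bid and your value, so underbidding forfeits an item you could have won at a profitable price.
Loss from deviating = $172.6 − ($0) = $172.6.

$172.6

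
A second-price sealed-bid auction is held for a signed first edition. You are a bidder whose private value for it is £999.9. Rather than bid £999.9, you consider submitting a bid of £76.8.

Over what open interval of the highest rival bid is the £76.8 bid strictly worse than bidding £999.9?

(£76.8, £999.9)

If the competing bid is below £76.8, both bids win at the same price — no difference.
If it is above £999.9, both bids lose — no difference.
If it lies strictly between £76.8 and £999.9, bidding your value wins at a price below your value (positive payoff) while bidding £76.8 loses (payoff 0).
So the deviation strictly hurts on the open interval (£76.8, £999.9).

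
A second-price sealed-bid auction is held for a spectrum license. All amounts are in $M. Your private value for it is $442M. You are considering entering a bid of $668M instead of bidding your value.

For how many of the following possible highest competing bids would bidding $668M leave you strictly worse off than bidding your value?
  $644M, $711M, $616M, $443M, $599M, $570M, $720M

5

The deviation hurts exactly when the highest competing bid lies strictly between $442M and $668M — overbidding then wins at a price above your value.
$644M: inside the interval → strictly worse (loss $202M).
$711M: above both → same outcome either way.
$616M: inside the interval → strictly worse (loss $174M).
$443M: inside the interval → strictly worse (loss $1M).
$599M: inside the interval → strictly worse (loss $157M).
$570M: inside the interval → strictly worse (loss $128M).
$720M: above both → same outcome either way.
Count: 5.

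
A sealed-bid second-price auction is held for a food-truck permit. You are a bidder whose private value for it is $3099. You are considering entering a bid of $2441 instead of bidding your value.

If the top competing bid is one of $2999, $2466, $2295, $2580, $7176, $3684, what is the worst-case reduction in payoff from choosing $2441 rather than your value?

$2999: truthful gives $100, deviation gives $0 → loss $100.
$2466: truthful gives $633, deviation gives $0 → loss $633.
$2295: same outcome either way → loss $0.
$2580: truthful gives $519, deviation gives $0 → loss $519.
$7176: same outcome either way → loss $0.
$3684: same outcome either way → loss $0.
Maximum loss: $633.

$633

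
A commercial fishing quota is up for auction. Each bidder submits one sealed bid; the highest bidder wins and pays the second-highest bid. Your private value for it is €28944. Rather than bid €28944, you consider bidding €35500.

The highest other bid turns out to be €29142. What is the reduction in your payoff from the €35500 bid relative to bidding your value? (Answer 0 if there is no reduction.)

Bidding your value €28944: you lose (since €28944 < €29142). Payoff €0.
Bidding €35500: you win and pay €29142. Payoff €28944 − €29142 = −€198.
The competing bid €29142 lies between your value and your inflated bid, so overbidding wins an item priced above your value.
Loss from deviating = €0 − (−€198) = €198.
In a second-price auction your bid sets only whether you win, not what you pay, so bidding your true value is weakly dominant.

€198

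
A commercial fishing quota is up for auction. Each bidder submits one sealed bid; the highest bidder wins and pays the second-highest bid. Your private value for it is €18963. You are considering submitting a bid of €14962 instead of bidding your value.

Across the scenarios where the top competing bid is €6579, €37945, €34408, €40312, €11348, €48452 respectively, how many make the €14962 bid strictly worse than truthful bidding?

0

The deviation hurts exactly when the highest competing bid lies strictly between €14962 and €18963 — underbidding then forfeits a profitable win.
€6579: below both → same outcome either way.
€37945: above both → same outcome either way.
€34408: above both → same outcome either way.
€40312: above both → same outcome either way.
€11348: below both → same outcome either way.
€48452: above both → same outcome either way.
Count: 0.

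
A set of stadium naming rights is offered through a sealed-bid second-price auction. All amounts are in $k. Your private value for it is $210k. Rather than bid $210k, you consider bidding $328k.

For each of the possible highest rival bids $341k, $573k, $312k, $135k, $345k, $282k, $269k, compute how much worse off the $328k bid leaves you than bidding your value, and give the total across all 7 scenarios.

$233k

The deviation costs you only when the competing bid falls strictly between $210k and $328k; elsewhere both bids give the same outcome.
$341k: outcomes coincide → loss $0k.
$573k: outcomes coincide → loss $0k.
$312k: truthful payoff $0k, deviation payoff −$102k → loss $102k.
$135k: outcomes coincide → loss $0k.
$345k: outcomes coincide → loss $0k.
$282k: truthful payoff $0k, deviation payoff −$72k → loss $72k.
$269k: truthful payoff $0k, deviation payoff −$59k → loss $59k.
Total loss = $102k + $72k + $59k = $233k.
Truthful bidding weakly dominates here: raising your bid can only win items priced above your value, and lowering it can only forfeit items priced below.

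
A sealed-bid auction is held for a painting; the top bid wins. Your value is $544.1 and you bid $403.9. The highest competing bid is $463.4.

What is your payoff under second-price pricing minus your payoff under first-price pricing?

Your bid $403.9 is below $463.4, so you lose under either rule.
Payoff is $0 in both cases; difference = $0.

$0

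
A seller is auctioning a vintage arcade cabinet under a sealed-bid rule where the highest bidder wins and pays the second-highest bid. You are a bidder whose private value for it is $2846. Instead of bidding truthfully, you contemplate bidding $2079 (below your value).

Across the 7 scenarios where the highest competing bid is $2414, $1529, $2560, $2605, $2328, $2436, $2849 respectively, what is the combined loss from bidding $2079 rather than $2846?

The deviation costs you only when the competing bid falls strictly between $2079 and $2846; elsewhere both bids give the same outcome.
$2414: truthful payoff $432, deviation payoff $0 → loss $432.
$1529: outcomes coincide → loss $0.
$2560: truthful payoff $286, deviation payoff $0 → loss $286.
$2605: truthful payoff $241, deviation payoff $0 → loss $241.
$2328: truthful payoff $518, deviation payoff $0 → loss $518.
$2436: truthful payoff $410, deviation payoff $0 → loss $410.
$2849: outcomes coincide → loss $0.
Total loss = $432 + $286 + $241 + $518 + $410 = $1887.

$1887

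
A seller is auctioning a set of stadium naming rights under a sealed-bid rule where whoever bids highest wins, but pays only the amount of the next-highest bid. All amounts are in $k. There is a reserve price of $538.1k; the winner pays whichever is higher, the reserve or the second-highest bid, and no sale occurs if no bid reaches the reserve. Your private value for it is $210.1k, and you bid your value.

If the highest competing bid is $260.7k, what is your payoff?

$0k

Your bid $210.1k is below the highest competing bid $260.7k, so you lose. Payoff $0k.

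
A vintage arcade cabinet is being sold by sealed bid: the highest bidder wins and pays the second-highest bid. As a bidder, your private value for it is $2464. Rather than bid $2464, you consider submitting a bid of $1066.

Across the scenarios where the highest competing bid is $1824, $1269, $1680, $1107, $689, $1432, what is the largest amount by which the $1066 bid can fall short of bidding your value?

$1357

$1824: truthful gives $640, deviation gives $0 → loss $640.
$1269: truthful gives $1195, deviation gives $0 → loss $1195.
$1680: truthful gives $784, deviation gives $0 → loss $784.
$1107: truthful gives $1357, deviation gives $0 → loss $1357.
$689: same outcome either way → loss $0.
$1432: truthful gives $1032, deviation gives $0 → loss $1032.
Maximum loss: $1357.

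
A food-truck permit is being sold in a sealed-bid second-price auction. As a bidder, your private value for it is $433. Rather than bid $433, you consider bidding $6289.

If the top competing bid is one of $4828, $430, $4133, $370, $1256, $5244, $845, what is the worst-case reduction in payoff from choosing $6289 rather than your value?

$4811

$4828: truthful gives $0, deviation gives −$4395 → loss $4395.
$430: same outcome either way → loss $0.
$4133: truthful gives $0, deviation gives −$3700 → loss $3700.
$370: same outcome either way → loss $0.
$1256: truthful gives $0, deviation gives −$823 → loss $823.
$5244: truthful gives $0, deviation gives −$4811 → loss $4811.
$845: truthful gives $0, deviation gives −$412 → loss $412.
Maximum loss: $4811.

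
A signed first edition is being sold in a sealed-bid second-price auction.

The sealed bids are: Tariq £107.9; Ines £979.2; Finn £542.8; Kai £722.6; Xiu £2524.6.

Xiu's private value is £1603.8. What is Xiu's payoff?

Highest bid: Xiu at £2524.6, so Xiu wins.
Second-highest bid: Ines at £979.2 — that is the price the winner pays.
Xiu's payoff = value − price = £1603.8 − £979.2 = £624.6.

£624.6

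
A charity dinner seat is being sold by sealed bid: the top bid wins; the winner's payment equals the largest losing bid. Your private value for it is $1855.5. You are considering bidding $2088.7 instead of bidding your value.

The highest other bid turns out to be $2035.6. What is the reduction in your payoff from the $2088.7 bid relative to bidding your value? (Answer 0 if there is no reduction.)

Bidding your value $1855.5: you lose (since $1855.5 < $2035.6). Payoff $0.
Bidding $2088.7: you win and pay $2035.6. Payoff $1855.5 − $2035.6 = −$180.1.
The competing bid $2035.6 lies between your value and your inflated bid, so overbidding wins an item priced above your value.
Loss from deviating = $0 − (−$180.1) = $180.1.
In a second-price auction your bid sets only whether you win, not what you pay, so bidding your true value is weakly dominant.

$180.1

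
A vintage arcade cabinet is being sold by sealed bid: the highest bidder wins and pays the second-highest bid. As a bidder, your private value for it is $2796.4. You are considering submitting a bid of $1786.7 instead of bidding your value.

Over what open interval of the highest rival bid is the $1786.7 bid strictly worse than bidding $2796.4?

If the competing bid is below $1786.7, both bids win at the same price — no difference.
If it is above $2796.4, both bids lose — no difference.
If it lies strictly between $1786.7 and $2796.4, bidding your value wins at a price below your value (positive payoff) while bidding $1786.7 loses (payoff 0).
So the deviation strictly hurts on the open interval ($1786.7, $2796.4).
In a second-price auction your bid sets only whether you win, not what you pay, so bidding your true value is weakly dominant.

($1786.7, $2796.4)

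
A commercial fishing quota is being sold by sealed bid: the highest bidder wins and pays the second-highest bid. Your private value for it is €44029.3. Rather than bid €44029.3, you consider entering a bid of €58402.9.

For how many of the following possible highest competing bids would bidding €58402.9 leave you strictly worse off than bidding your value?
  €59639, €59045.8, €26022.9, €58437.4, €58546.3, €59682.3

0

The deviation hurts exactly when the highest competing bid lies strictly between €44029.3 and €58402.9 — overbidding then wins at a price above your value.
€59639: above both → same outcome either way.
€59045.8: above both → same outcome either way.
€26022.9: below both → same outcome either way.
€58437.4: above both → same outcome either way.
€58546.3: above both → same outcome either way.
€59682.3: above both → same outcome either way.
Count: 0.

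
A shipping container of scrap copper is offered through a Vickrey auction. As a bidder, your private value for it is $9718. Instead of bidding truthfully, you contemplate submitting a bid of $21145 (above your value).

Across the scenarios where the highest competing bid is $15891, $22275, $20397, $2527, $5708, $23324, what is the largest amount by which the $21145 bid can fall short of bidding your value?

$15891: truthful gives $0, deviation gives −$6173 → loss $6173.
$22275: same outcome either way → loss $0.
$20397: truthful gives $0, deviation gives −$10679 → loss $10679.
$2527: same outcome either way → loss $0.
$5708: same outcome either way → loss $0.
$23324: same outcome either way → loss $0.
Maximum loss: $10679.

$10679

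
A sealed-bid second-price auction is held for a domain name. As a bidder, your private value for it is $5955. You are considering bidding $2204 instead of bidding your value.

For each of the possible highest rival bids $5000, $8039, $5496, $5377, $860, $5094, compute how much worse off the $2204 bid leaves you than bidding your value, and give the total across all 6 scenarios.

$2853

The deviation costs you only when the competing bid falls strictly between $2204 and $5955; elsewhere both bids give the same outcome.
$5000: truthful payoff $955, deviation payoff $0 → loss $955.
$8039: outcomes coincide → loss $0.
$5496: truthful payoff $459, deviation payoff $0 → loss $459.
$5377: truthful payoff $578, deviation payoff $0 → loss $578.
$860: outcomes coincide → loss $0.
$5094: truthful payoff $861, deviation payoff $0 → loss $861.
Total loss = $955 + $459 + $578 + $861 = $2853.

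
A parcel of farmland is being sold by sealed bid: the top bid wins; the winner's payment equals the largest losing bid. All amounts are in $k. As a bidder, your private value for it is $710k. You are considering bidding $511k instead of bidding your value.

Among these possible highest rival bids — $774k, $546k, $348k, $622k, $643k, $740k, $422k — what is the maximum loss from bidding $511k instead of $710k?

$164k

$774k: same outcome either way → loss $0k.
$546k: truthful gives $164k, deviation gives $0k → loss $164k.
$348k: same outcome either way → loss $0k.
$622k: truthful gives $88k, deviation gives $0k → loss $88k.
$643k: truthful gives $67k, deviation gives $0k → loss $67k.
$740k: same outcome either way → loss $0k.
$422k: same outcome either way → loss $0k.
Maximum loss: $164k.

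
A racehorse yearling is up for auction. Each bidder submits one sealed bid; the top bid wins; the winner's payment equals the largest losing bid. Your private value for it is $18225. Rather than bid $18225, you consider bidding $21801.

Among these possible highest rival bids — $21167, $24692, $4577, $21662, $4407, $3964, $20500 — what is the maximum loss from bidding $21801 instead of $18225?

$21167: truthful gives $0, deviation gives −$2942 → loss $2942.
$24692: same outcome either way → loss $0.
$4577: same outcome either way → loss $0.
$21662: truthful gives $0, deviation gives −$3437 → loss $3437.
$4407: same outcome either way → loss $0.
$3964: same outcome either way → loss $0.
$20500: truthful gives $0, deviation gives −$2275 → loss $2275.
Maximum loss: $3437.

$3437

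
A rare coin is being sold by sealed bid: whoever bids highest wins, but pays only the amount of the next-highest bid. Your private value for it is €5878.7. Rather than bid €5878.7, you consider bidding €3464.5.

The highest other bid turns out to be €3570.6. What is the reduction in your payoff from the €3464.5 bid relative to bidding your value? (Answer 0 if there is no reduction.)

Bidding your value €5878.7: you win (since €5878.7 > €3570.6) and pay €3570.6. Payoff €2308.1.
Bidding €3464.5: you lose. Payoff €0.
The competing bid €3570.6 lies between your shaded bid and your value, so underbidding forfeits an item you could have won at a profitable price.
Loss from deviating = €2308.1 − (€0) = €2308.1.
Truthful bidding weakly dominates here: raising your bid can only win items priced above your value, and lowering it can only forfeit items priced below.

€2308.1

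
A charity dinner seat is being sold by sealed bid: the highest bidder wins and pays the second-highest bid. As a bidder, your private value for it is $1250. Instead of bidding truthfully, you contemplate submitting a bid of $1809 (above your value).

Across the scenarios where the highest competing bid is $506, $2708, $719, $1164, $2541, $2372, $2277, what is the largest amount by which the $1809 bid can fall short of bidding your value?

$506: same outcome either way → loss $0.
$2708: same outcome either way → loss $0.
$719: same outcome either way → loss $0.
$1164: same outcome either way → loss $0.
$2541: same outcome either way → loss $0.
$2372: same outcome either way → loss $0.
$2277: same outcome either way → loss $0.
Maximum loss: $0.

$0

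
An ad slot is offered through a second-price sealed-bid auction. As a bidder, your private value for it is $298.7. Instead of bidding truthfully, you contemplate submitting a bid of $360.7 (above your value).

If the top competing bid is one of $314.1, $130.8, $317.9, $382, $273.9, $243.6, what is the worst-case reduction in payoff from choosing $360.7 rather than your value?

$314.1: truthful gives $0, deviation gives −$15.4 → loss $15.4.
$130.8: same outcome either way → loss $0.
$317.9: truthful gives $0, deviation gives −$19.2 → loss $19.2.
$382: same outcome either way → loss $0.
$273.9: same outcome either way → loss $0.
$243.6: same outcome either way → loss $0.
Maximum loss: $19.2.

$19.2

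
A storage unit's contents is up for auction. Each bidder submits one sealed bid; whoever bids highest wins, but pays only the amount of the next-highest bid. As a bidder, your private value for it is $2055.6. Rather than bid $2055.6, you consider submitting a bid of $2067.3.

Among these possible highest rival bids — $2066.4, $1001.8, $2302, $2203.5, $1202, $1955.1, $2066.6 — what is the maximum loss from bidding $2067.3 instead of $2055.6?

$2066.4: truthful gives $0, deviation gives −$10.8 → loss $10.8.
$1001.8: same outcome either way → loss $0.
$2302: same outcome either way → loss $0.
$2203.5: same outcome either way → loss $0.
$1202: same outcome either way → loss $0.
$1955.1: same outcome either way → loss $0.
$2066.6: truthful gives $0, deviation gives −$11 → loss $11.
Maximum loss: $11.

$11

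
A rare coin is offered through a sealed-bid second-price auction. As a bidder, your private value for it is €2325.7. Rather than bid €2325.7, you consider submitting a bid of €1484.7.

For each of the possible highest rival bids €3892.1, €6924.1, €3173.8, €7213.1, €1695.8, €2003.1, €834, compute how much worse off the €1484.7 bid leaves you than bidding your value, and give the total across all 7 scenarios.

The deviation costs you only when the competing bid falls strictly between €1484.7 and €2325.7; elsewhere both bids give the same outcome.
€3892.1: outcomes coincide → loss €0.
€6924.1: outcomes coincide → loss €0.
€3173.8: outcomes coincide → loss €0.
€7213.1: outcomes coincide → loss €0.
€1695.8: truthful payoff €629.9, deviation payoff €0 → loss €629.9.
€2003.1: truthful payoff €322.6, deviation payoff €0 → loss €322.6.
€834: outcomes coincide → loss €0.
Total loss = €629.9 + €322.6 = €952.5.
Truthful bidding weakly dominates here: raising your bid can only win items priced above your value, and lowering it can only forfeit items priced below.

€952.5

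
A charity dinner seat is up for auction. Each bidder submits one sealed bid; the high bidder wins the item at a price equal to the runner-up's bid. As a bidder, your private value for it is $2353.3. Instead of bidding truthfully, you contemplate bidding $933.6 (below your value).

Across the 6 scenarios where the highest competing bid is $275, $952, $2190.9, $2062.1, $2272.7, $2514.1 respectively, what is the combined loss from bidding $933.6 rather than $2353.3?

$1935.5

The deviation costs you only when the competing bid falls strictly between $933.6 and $2353.3; elsewhere both bids give the same outcome.
$275: outcomes coincide → loss $0.
$952: truthful payoff $1401.3, deviation payoff $0 → loss $1401.3.
$2190.9: truthful payoff $162.4, deviation payoff $0 → loss $162.4.
$2062.1: truthful payoff $291.2, deviation payoff $0 → loss $291.2.
$2272.7: truthful payoff $80.6, deviation payoff $0 → loss $80.6.
$2514.1: outcomes coincide → loss $0.
Total loss = $1401.3 + $162.4 + $291.2 + $80.6 = $1935.5.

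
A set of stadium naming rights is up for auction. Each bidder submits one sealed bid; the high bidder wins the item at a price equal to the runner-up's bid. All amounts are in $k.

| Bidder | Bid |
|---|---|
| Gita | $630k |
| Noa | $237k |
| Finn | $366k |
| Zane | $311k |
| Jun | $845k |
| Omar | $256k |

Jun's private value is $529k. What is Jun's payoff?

−$101k

Highest bid: Jun at $845k, so Jun wins.
Second-highest bid: Gita at $630k — that is the price the winner pays.
Jun's payoff = value − price = $529k − $630k = −$101k.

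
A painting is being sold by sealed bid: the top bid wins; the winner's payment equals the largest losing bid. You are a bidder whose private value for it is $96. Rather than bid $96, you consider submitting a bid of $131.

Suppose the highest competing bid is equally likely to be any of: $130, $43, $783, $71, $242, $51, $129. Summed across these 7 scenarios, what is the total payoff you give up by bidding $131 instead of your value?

$67

The deviation costs you only when the competing bid falls strictly between $96 and $131; elsewhere both bids give the same outcome.
$130: truthful payoff $0, deviation payoff −$34 → loss $34.
$43: outcomes coincide → loss $0.
$783: outcomes coincide → loss $0.
$71: outcomes coincide → loss $0.
$242: outcomes coincide → loss $0.
$51: outcomes coincide → loss $0.
$129: truthful payoff $0, deviation payoff −$33 → loss $33.
Total loss = $34 + $33 = $67.
Because the price is fixed by the runner-up's bid, deviating from your value can only change a good outcome into a bad one — never the reverse.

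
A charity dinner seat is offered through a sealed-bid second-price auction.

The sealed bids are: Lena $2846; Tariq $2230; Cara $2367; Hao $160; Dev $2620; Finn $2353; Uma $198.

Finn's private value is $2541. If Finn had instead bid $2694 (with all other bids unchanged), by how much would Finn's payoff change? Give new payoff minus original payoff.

$0

The highest bid among the other bidders is $2846; Finn's bid doesn't change that.
Original bid $2353: Finn is not highest (top rival bid is $2846); payoff $0.
Alternative bid $2694: Finn is not highest (top rival bid is $2846); payoff $0.
Change in payoff = $0 − ($0) = $0.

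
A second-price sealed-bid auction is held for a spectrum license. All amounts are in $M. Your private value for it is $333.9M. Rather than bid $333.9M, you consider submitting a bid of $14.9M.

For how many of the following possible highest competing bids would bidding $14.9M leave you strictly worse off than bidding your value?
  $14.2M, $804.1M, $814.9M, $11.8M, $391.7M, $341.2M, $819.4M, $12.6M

0

The deviation hurts exactly when the highest competing bid lies strictly between $14.9M and $333.9M — underbidding then forfeits a profitable win.
$14.2M: below both → same outcome either way.
$804.1M: above both → same outcome either way.
$814.9M: above both → same outcome either way.
$11.8M: below both → same outcome either way.
$391.7M: above both → same outcome either way.
$341.2M: above both → same outcome either way.
$819.4M: above both → same outcome either way.
$12.6M: below both → same outcome either way.
Count: 0.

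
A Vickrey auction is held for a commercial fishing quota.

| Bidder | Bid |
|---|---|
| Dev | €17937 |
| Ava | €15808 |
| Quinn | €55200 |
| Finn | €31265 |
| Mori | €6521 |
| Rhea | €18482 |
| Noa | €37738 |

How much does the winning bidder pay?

Highest bid: Quinn at €55200, so Quinn wins.
Second-highest bid: Noa at €37738 — that is the price the winner pays.

€37738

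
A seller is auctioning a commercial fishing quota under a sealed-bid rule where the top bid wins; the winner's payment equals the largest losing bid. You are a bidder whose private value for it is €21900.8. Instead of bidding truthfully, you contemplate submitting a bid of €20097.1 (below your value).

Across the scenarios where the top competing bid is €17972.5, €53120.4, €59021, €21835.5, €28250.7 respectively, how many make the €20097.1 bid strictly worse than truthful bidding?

1

The deviation hurts exactly when the highest competing bid lies strictly between €20097.1 and €21900.8 — underbidding then forfeits a profitable win.
€17972.5: below both → same outcome either way.
€53120.4: above both → same outcome either way.
€59021: above both → same outcome either way.
€21835.5: inside the interval → strictly worse (loss €65.3).
€28250.7: above both → same outcome either way.
Count: 1.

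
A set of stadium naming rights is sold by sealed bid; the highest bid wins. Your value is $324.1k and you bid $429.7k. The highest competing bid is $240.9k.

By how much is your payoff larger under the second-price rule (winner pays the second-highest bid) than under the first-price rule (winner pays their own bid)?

$188.8k

You have the highest bid, so you win under either rule.
Second-price: pay $240.9k → payoff $83.2k.
First-price: pay your own bid $429.7k → payoff −$105.6k.
Difference = $83.2k − (−$105.6k) = $188.8k.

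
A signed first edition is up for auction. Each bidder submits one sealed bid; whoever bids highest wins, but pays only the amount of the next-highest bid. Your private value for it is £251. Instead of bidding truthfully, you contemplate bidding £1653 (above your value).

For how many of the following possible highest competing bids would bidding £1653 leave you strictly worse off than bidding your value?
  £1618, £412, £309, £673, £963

The deviation hurts exactly when the highest competing bid lies strictly between £251 and £1653 — overbidding then wins at a price above your value.
£1618: inside the interval → strictly worse (loss £1367).
£412: inside the interval → strictly worse (loss £161).
£309: inside the interval → strictly worse (loss £58).
£673: inside the interval → strictly worse (loss £422).
£963: inside the interval → strictly worse (loss £712).
Count: 5.

5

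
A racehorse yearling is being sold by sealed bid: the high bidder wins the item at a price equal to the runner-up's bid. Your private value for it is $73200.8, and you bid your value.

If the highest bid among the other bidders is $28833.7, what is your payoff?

$44367.1

Your bid $73200.8 exceeds the highest competing bid $28833.7, so you win.
In a second-price auction the winner pays the second-highest bid, $28833.7.
Payoff = value − price = $73200.8 − $28833.7 = $44367.1.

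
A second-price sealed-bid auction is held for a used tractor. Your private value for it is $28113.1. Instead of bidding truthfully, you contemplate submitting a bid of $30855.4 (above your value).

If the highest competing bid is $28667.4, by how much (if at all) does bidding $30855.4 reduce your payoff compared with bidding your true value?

$554.3

Bidding your value $28113.1: you lose (since $28113.1 < $28667.4). Payoff $0.
Bidding $30855.4: you win and pay $28667.4. Payoff $28113.1 − $28667.4 = −$554.3.
The competing bid $28667.4 lies between your value and your inflated bid, so overbidding wins an item priced above your value.
Loss from deviating = $0 − (−$554.3) = $554.3.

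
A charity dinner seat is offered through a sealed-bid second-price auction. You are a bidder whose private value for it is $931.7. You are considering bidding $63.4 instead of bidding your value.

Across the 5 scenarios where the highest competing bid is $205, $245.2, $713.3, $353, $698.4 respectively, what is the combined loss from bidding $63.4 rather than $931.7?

$2443.6

The deviation costs you only when the competing bid falls strictly between $63.4 and $931.7; elsewhere both bids give the same outcome.
$205: truthful payoff $726.7, deviation payoff $0 → loss $726.7.
$245.2: truthful payoff $686.5, deviation payoff $0 → loss $686.5.
$713.3: truthful payoff $218.4, deviation payoff $0 → loss $218.4.
$353: truthful payoff $578.7, deviation payoff $0 → loss $578.7.
$698.4: truthful payoff $233.3, deviation payoff $0 → loss $233.3.
Total loss = $726.7 + $686.5 + $218.4 + $578.7 + $233.3 = $2443.6.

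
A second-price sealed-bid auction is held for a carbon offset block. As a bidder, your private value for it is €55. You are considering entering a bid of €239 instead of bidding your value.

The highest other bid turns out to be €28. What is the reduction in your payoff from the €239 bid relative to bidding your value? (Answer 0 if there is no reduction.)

Bidding your value €55: you win (since €55 > €28) and pay €28. Payoff €27.
Bidding €239: you win and pay €28. Payoff €55 − €28 = €27.
Difference = €27 − €27 = €0; both bids lead to the same outcome because the competing bid is below both your value and your alternative bid.

€0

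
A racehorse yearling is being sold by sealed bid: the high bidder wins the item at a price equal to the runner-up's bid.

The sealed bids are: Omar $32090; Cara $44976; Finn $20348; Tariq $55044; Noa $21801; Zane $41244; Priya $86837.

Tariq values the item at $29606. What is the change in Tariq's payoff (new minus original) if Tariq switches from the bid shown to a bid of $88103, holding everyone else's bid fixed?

The highest bid among the other bidders is $86837; Tariq's bid doesn't change that.
Original bid $55044: Tariq is not highest (top rival bid is $86837); payoff $0.
Alternative bid $88103: Tariq is highest, pays the top rival bid $86837; payoff $29606 − $86837 = −$57231.
Change in payoff = −$57231 − ($0) = −$57231.

−$57231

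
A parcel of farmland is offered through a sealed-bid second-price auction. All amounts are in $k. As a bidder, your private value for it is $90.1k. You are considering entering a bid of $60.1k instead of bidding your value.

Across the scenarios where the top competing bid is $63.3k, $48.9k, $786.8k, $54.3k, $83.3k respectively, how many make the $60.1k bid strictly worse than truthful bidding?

The deviation hurts exactly when the highest competing bid lies strictly between $60.1k and $90.1k — underbidding then forfeits a profitable win.
$63.3k: inside the interval → strictly worse (loss $26.8k).
$48.9k: below both → same outcome either way.
$786.8k: above both → same outcome either way.
$54.3k: below both → same outcome either way.
$83.3k: inside the interval → strictly worse (loss $6.8k).
Count: 2.

2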